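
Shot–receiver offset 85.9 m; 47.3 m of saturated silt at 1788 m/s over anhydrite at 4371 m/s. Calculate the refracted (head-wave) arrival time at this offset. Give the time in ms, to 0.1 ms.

θ_c = arcsin(V₁/V₂) = arcsin(1788/4371) = 24.15°, cos θ_c = 0.9125.
Intercept time tᵢ = 2h cos θ_c / V₁ = 2·47.3·0.9125/1788 = 0.04828 s.
t = x/V₂ + tᵢ = 85.9/4371 + 0.04828 = 0.06793 s.

67.9 ms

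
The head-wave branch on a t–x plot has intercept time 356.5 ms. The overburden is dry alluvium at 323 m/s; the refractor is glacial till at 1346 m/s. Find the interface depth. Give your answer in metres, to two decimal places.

h = tᵢ·V₁·V₂ / (2·√(V₂²−V₁²)).
√(V₂²−V₁²) = √(1346² − 323²) = 1306.7 m/s.
h = 0.3565 s × 323 × 1346 / (2 × 1306.7) = 59.31 m.

59.31 m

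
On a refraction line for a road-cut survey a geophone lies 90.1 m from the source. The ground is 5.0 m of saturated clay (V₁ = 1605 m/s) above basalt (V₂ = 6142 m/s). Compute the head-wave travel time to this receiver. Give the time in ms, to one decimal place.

t = x/V₂ + 2h·√(V₂²−V₁²)/(V₁V₂).
√(V₂²−V₁²) = √(6142²−1605²) = 5928.6 m/s; delay term = 2·5.0·5928.6/(1605·6142) = 0.00601 s.
t = 90.1/6142 + 0.00601 = 0.02068 s.

20.7 ms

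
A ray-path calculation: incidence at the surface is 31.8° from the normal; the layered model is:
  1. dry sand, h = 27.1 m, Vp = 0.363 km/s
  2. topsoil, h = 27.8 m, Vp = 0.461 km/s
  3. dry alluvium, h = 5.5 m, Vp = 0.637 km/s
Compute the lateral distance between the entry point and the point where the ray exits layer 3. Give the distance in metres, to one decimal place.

p = sin θ₁/V₁ = sin 31.8°/0.363 = 1.4517e+00 s/km is conserved through the stack.
Layer 1: θ = 31.80°; offset = 27.1·tan 31.80° = 16.803 m.
Layer 2: sin θ = p·0.461 = 0.6692 → θ = 42.01°; offset = 27.8·tan 42.01° = 25.037 m.
Layer 3: sin θ = p·0.637 = 0.9247 → θ = 67.63°; offset = 5.5·tan 67.63° = 13.361 m.
Total horizontal offset = 55.201 m.

55.2 m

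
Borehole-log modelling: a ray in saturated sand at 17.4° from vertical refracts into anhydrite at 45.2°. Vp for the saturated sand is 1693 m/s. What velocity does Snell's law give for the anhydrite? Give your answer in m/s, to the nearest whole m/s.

4017 m/s

sin 17.4° = 0.2990; sin 45.2° = 0.7096.
V₂ = V₁·(sin θ₂/sin θ₁) = 1693·(0.7096/0.2990) = 4017.19 m/s.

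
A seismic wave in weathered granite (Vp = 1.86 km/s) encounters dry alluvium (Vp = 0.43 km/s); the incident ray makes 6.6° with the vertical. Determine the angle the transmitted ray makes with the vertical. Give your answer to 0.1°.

sin θ₁/V₁ = sin θ₂/V₂ ⇒ sin θ₂ = 0.43·sin 6.6°/1.86 = 0.43·0.1149/1.86 = 0.0266.
θ₂ = arcsin 0.0266 = 1.52° from the normal.

1.5°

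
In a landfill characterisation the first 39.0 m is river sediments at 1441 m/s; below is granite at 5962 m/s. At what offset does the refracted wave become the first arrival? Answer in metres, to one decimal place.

99.8 m

x_cross = 2h·√((V₂+V₁)/(V₂−V₁)).
(V₂+V₁)/(V₂−V₁) = (5962+1441)/(5962−1441) = 1.6375; √ = 1.2796.
x_cross = 2·39.0·1.2796 = 99.81 m.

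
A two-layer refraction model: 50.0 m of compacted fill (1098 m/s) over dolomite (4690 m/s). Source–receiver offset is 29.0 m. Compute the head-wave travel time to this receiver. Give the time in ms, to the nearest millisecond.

θ_c = arcsin(V₁/V₂) = arcsin(1098/4690) = 13.54°, cos θ_c = 0.9722.
Intercept time tᵢ = 2h cos θ_c / V₁ = 2·50.0·0.9722/1098 = 0.08854 s.
t = x/V₂ + tᵢ = 29.0/4690 + 0.08854 = 0.09473 s.

95 ms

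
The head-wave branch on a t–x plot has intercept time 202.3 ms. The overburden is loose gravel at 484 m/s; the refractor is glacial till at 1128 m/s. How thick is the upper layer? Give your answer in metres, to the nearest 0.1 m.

h = tᵢ·V₁·V₂ / (2·√(V₂²−V₁²)).
√(V₂²−V₁²) = √(1128² − 484²) = 1018.9 m/s.
h = 0.2023 s × 484 × 1128 / (2 × 1018.9) = 54.20 m.

54.2 m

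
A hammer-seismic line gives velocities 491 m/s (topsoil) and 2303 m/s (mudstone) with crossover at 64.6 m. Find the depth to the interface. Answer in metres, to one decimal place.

x_cross = 2h·√((V₂+V₁)/(V₂−V₁)) → h = x_cross / (2·√((V₂+V₁)/(V₂−V₁))).
√((V₂+V₁)/(V₂−V₁)) = √((2303+491)/(2303−491)) = 1.2417.
h = 64.6 / (2·1.2417) = 26.01 m.

26.0 m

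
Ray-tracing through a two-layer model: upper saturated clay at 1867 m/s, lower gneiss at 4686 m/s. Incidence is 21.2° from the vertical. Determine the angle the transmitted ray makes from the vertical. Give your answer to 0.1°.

65.2°

Snell's law: sin θ₂ = (V₂/V₁)·sin θ₁ = (4686/1867)·sin 21.2° = 0.9076.
θ₂ = arcsin 0.9076 = 65.18° from the normal.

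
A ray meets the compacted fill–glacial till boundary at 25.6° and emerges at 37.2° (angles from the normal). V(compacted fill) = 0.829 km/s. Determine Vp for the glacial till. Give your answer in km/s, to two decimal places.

1.16 km/s

Snell's law: sin 25.6°/V₁ = sin 37.2°/V₂.
V₂ = V₁·sin 37.2°/sin 25.6° = 0.829 × 1.3993 = 1.16 km/s.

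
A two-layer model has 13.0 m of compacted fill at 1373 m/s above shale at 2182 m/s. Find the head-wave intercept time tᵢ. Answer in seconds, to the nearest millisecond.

tᵢ = 2h·√(V₂²−V₁²)/(V₁V₂).
√(V₂²−V₁²) = √(2182²−1373²) = 1695.9 m/s.
tᵢ = 2·13.0·1695.9/(1373·2182) = 0.01472 s.

0.015 s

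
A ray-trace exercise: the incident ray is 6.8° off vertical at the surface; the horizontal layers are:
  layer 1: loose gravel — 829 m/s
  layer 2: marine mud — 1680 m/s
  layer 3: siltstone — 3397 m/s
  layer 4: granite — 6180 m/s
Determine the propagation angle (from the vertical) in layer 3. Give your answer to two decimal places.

29.02°

Snell's law across each interface conserves sin θ / V, so sin θ_3 = V_3·sin θ₁/V₁.
sin θ_3 = 3397 × sin 6.8° / 829 = 0.4852.
θ_3 = 29.02° from the vertical.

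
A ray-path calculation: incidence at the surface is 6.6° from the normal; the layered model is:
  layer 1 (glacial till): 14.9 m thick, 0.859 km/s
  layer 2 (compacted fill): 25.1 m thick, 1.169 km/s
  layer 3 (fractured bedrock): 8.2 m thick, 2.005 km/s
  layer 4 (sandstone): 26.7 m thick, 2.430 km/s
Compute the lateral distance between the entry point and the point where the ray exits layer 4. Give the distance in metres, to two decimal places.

Ray parameter p = sin 6.6° / 0.859 km/s = 1.3380e-01 s/km.
Layer 1: θ = 6.60°; offset = 14.9·tan 6.60° = 1.7240 m.
Layer 2: sin θ = p·1.169 = 0.1564 → θ = 9.00°; offset = 25.1·tan 9.00° = 3.9750 m.
Layer 3: sin θ = p·2.005 = 0.2683 → θ = 15.56°; offset = 8.2·tan 15.56° = 2.2836 m.
Layer 4: sin θ = p·2.430 = 0.3251 → θ = 18.97°; offset = 26.7·tan 18.97° = 9.1801 m.
Total horizontal offset = 17.1626 m.

17.16 m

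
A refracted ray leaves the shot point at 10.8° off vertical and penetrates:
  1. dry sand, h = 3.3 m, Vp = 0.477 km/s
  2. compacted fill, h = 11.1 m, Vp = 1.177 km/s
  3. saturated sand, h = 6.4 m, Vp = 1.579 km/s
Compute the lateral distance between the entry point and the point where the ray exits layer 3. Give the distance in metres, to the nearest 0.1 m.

11.5 m

Apply Snell's law at each interface; in layer i the horizontal offset is hᵢ·tan θᵢ.
Layer 1: θ = 10.80°; offset = 3.3·tan 10.80° = 0.630 m.
Layer 2: sin θ = 1.177·sin 10.8°/0.477 = 0.4624, θ = 27.54°; offset = 11.1·tan 27.54° = 5.788 m.
Layer 3: sin θ = 1.579·sin 10.8°/0.477 = 0.6203, θ = 38.34°; offset = 6.4·tan 38.34° = 5.061 m.
Summing the layer offsets gives 11.479 m.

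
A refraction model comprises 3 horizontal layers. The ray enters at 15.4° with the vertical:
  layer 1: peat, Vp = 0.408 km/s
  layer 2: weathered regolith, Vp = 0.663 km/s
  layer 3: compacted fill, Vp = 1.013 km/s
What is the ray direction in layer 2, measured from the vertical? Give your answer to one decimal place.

Ray parameter p = sin 15.4° / 0.408 = 6.5087e-01 s/km.
sin θ_2 = p·V_2 = 6.5087e-01 × 0.663 = 0.4315.
θ_2 = arcsin 0.4315 = 25.56°.

25.6°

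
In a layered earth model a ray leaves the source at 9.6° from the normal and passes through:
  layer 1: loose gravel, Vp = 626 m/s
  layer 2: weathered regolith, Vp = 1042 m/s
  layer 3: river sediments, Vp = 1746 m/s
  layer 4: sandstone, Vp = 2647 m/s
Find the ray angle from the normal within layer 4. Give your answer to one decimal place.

44.8°

Ray parameter p = sin 9.6° / 626 = 2.6640e-04 s/m.
sin θ_4 = p·V_4 = 2.6640e-04 × 2647 = 0.7052.
θ_4 = 44.84° from the vertical.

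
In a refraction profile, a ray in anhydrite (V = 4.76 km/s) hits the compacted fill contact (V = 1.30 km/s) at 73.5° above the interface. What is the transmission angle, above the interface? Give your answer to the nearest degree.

86°

Angle from the normal: 90° − 73.5° = 16.5°.
sin θ₁/V₁ = sin θ₂/V₂ ⇒ sin θ₂ = 1.30·sin 16.5°/4.76 = 1.30·0.2840/4.76 = 0.0776.
θ₂ = arcsin 0.0776 = 4.45° from the normal.
From the interface: 90° − 4.45° = 85.55°.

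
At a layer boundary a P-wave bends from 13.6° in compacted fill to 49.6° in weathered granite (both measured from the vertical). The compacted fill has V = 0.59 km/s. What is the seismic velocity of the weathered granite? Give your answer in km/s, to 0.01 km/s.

Snell's law: sin 13.6°/V₁ = sin 49.6°/V₂.
V₂ = V₁·sin 49.6°/sin 13.6° = 0.59 × 3.2386 = 1.91 km/s.

1.91 km/s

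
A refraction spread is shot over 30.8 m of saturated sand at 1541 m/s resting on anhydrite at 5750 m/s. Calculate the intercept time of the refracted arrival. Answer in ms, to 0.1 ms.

38.5 ms

tᵢ = 2h·√(V₂²−V₁²)/(V₁V₂).
√(V₂²−V₁²) = √(5750²−1541²) = 5539.7 m/s.
tᵢ = 2·30.8·5539.7/(1541·5750) = 0.03851 s.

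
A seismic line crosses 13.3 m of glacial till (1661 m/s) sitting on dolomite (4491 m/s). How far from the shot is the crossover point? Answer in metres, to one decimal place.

x_cross = 2h·√((V₂+V₁)/(V₂−V₁)).
(V₂+V₁)/(V₂−V₁) = (4491+1661)/(4491−1661) = 2.1739; √ = 1.4744.
x_cross = 2·13.3·1.4744 = 39.22 m.

39.2 m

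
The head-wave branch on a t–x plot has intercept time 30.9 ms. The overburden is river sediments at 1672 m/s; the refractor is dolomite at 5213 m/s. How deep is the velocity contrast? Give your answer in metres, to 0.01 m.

h = tᵢ·V₁·V₂ / (2·√(V₂²−V₁²)).
√(V₂²−V₁²) = √(5213² − 1672²) = 4937.6 m/s.
h = 0.0309 s × 1672 × 5213 / (2 × 4937.6) = 27.27 m.

27.27 m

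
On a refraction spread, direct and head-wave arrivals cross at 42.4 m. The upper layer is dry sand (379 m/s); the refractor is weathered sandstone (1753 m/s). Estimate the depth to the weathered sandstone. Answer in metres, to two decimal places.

17.02 m

h = (x_cross/2)·√((V₂−V₁)/(V₂+V₁)).
(V₂−V₁)/(V₂+V₁) = (1753−379)/(1753+379) = 0.6445; √ = 0.8028.
h = (42.4/2)·0.8028 = 17.02 m.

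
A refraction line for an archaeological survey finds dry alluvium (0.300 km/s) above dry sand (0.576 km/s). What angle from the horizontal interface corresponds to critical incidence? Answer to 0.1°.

Critical incidence: sin θ_c = V₁/V₂ = 0.300/0.576 = 0.5208.
θ_c = arcsin 0.5208 = 31.39°.
Measured from the interface: 90° − 31.39° = 58.61°.

58.6°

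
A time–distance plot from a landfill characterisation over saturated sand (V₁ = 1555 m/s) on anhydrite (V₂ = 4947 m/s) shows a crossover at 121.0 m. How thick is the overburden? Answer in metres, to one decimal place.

43.7 m

x_cross = 2h·√((V₂+V₁)/(V₂−V₁)) → h = x_cross / (2·√((V₂+V₁)/(V₂−V₁))).
√((V₂+V₁)/(V₂−V₁)) = √((4947+1555)/(4947−1555)) = 1.3845.
h = 121.0 / (2·1.3845) = 43.70 m.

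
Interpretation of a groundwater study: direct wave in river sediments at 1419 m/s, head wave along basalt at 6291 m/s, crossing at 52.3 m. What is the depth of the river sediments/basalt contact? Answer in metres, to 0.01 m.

20.79 m

x_cross = 2h·√((V₂+V₁)/(V₂−V₁)) → h = x_cross / (2·√((V₂+V₁)/(V₂−V₁))).
√((V₂+V₁)/(V₂−V₁)) = √((6291+1419)/(6291−1419)) = 1.2580.
h = 52.3 / (2·1.2580) = 20.79 m.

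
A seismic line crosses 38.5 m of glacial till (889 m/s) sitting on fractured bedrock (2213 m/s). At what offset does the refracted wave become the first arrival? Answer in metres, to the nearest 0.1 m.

θ_c = arcsin(889/2213) = 23.69°, so cos θ_c = 0.9158 and tᵢ = 2h cos θ_c/V₁ = 0.0793 s.
At crossover x/V₁ = x/V₂ + tᵢ ⇒ x = tᵢ/(1/V₁ − 1/V₂) = 0.07932/(1.1249e-03 − 4.5188e-04) = 117.86 m.

117.9 m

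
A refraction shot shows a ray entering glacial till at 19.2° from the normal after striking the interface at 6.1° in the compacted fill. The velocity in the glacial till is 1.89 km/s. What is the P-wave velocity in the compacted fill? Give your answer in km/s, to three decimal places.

Snell's law: sin 6.1°/V₁ = sin 19.2°/V₂.
V₁ = V₂·sin 6.1°/sin 19.2° = 1.89 × 0.3231 = 0.611 km/s.

0.611 km/s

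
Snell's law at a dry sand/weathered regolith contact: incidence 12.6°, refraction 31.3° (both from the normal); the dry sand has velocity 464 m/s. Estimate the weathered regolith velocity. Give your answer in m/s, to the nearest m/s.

Snell's law: sin 12.6°/V₁ = sin 31.3°/V₂.
V₂ = V₁·sin 31.3°/sin 12.6° = 464 × 2.3816 = 1105.04 m/s.

1105 m/s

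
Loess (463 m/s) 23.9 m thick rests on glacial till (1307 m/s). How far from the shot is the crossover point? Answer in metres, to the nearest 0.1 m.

69.2 m

θ_c = arcsin(463/1307) = 20.75°, so cos θ_c = 0.9352 and tᵢ = 2h cos θ_c/V₁ = 0.0965 s.
At crossover x/V₁ = x/V₂ + tᵢ ⇒ x = tᵢ/(1/V₁ − 1/V₂) = 0.09654/(2.1598e-03 − 7.6511e-04) = 69.22 m.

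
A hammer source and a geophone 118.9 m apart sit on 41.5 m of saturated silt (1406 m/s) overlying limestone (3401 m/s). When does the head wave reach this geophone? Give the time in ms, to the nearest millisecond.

89 ms

t = x/V₂ + 2h·√(V₂²−V₁²)/(V₁V₂).
√(V₂²−V₁²) = √(3401²−1406²) = 3096.8 m/s; delay term = 2·41.5·3096.8/(1406·3401) = 0.05375 s.
t = 118.9/3401 + 0.05375 = 0.08871 s.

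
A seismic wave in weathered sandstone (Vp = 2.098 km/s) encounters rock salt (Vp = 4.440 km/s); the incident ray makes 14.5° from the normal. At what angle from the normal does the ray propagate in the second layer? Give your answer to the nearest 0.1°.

32.0°

Snell's law: sin θ₂ = (V₂/V₁)·sin θ₁ = (4.440/2.098)·sin 14.5° = 0.5299.
θ₂ = sin⁻¹(0.5299) = 32.00° (from vertical).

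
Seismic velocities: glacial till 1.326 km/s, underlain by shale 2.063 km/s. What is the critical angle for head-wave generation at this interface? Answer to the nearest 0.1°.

40.0°

At critical incidence the refracted ray runs along the interface (θ₂ = 90°), so sin θ_c = V₁/V₂.
θ_c = arcsin(1.326/2.063) = arcsin 0.6428 = 40.00°.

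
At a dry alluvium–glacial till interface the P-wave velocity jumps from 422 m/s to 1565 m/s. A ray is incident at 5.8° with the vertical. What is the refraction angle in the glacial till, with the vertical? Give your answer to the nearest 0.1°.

Snell's law: sin θ₂ = (V₂/V₁)·sin θ₁ = (1565/422)·sin 5.8° = 0.3748.
θ₂ = sin⁻¹(0.3748) = 22.01° (from vertical).

22.0°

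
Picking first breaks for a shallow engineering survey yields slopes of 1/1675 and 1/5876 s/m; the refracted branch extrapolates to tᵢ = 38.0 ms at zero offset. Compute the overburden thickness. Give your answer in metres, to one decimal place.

θ_c = arcsin(1675/5876) = 16.56°; cos θ_c = 0.9585.
tᵢ = 2h cos θ_c/V₁ ⇒ h = tᵢ·V₁/(2 cos θ_c) = 0.038·1675/(2·0.9585) = 33.20 m.

33.2 m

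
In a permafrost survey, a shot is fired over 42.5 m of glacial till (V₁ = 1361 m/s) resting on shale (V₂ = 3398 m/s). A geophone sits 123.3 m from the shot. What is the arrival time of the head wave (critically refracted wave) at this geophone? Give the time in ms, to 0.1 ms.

θ_c = arcsin(V₁/V₂) = arcsin(1361/3398) = 23.61°, cos θ_c = 0.9163.
Intercept time tᵢ = 2h cos θ_c / V₁ = 2·42.5·0.9163/1361 = 0.05723 s.
t = x/V₂ + tᵢ = 123.3/3398 + 0.05723 = 0.09351 s.

93.5 ms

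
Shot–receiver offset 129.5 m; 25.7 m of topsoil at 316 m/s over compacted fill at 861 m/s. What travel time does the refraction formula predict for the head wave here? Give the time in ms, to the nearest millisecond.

302 ms

t = x/V₂ + 2h·√(V₂²−V₁²)/(V₁V₂).
√(V₂²−V₁²) = √(861²−316²) = 800.9 m/s; delay term = 2·25.7·800.9/(316·861) = 0.15131 s.
t = 129.5/861 + 0.15131 = 0.30171 s.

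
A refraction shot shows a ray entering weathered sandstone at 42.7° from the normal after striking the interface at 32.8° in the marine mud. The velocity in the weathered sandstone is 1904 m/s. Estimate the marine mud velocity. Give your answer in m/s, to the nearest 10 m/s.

sin 32.8° = 0.5417; sin 42.7° = 0.6782.
V₁ = V₂·(sin θ₁/sin θ₂) = 1904·(0.5417/0.6782) = 1520.90 m/s.

1520 m/s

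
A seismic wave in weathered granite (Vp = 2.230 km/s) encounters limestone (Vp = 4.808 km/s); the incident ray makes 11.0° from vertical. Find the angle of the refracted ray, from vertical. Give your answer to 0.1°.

24.3°

Snell's law: sin θ₂ = (V₂/V₁)·sin θ₁ = (4.808/2.230)·sin 11.0° = 0.4114.
θ₂ = sin⁻¹(0.4114) = 24.29° (from vertical).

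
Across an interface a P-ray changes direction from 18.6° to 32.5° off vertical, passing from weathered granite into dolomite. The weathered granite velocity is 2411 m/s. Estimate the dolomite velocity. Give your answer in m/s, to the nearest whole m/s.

4061 m/s

sin 18.6° = 0.3190; sin 32.5° = 0.5373.
V₂ = V₁·(sin θ₂/sin θ₁) = 2411·(0.5373/0.3190) = 4061.43 m/s.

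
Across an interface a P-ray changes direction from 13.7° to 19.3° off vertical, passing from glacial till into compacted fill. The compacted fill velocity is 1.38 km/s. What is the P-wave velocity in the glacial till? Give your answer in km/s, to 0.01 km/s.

0.99 km/s

sin 13.7° = 0.2368; sin 19.3° = 0.3305.
V₁ = V₂·(sin θ₁/sin θ₂) = 1.38·(0.2368/0.3305) = 0.99 km/s.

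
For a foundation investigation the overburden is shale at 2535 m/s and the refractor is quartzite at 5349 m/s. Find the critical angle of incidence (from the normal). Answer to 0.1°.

28.3°

Critical incidence: sin θ_c = V₁/V₂ = 2535/5349 = 0.4739.
θ_c = arcsin 0.4739 = 28.29°.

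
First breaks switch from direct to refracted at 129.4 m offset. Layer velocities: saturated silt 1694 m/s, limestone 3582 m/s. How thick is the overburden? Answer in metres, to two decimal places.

x_cross = 2h·√((V₂+V₁)/(V₂−V₁)) → h = x_cross / (2·√((V₂+V₁)/(V₂−V₁))).
√((V₂+V₁)/(V₂−V₁)) = √((3582+1694)/(3582−1694)) = 1.6717.
h = 129.4 / (2·1.6717) = 38.70 m.

38.70 m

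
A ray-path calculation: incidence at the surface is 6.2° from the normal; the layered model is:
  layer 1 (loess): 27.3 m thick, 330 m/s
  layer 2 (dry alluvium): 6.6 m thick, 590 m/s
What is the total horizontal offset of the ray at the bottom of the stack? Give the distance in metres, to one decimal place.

Apply Snell's law at each interface; in layer i the horizontal offset is hᵢ·tan θᵢ.
Layer 1: θ = 6.20°; offset = 27.3·tan 6.20° = 2.966 m.
Layer 2: sin θ = 590·sin 6.2°/330 = 0.1931, θ = 11.13°; offset = 6.6·tan 11.13° = 1.299 m.
Σ offsets = 4.265 m.

4.3 m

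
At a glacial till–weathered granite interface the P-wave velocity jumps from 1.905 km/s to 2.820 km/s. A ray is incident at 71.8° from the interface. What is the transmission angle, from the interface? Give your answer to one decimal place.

Angle from the normal: 90° − 71.8° = 18.2°.
sin θ₁/V₁ = sin θ₂/V₂ ⇒ sin θ₂ = 2.820·sin 18.2°/1.905 = 2.820·0.3123/1.905 = 0.4624.
θ₂ = arcsin 0.4624 = 27.54° from the normal.
From the interface: 90° − 27.54° = 62.46°.

62.5°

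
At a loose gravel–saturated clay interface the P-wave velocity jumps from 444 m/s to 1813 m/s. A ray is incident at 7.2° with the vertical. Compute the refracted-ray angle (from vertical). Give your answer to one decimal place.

30.8°

Snell's law: sin θ₂ = (V₂/V₁)·sin θ₁ = (1813/444)·sin 7.2° = 0.5118.
θ₂ = arcsin 0.5118 = 30.78° from the normal.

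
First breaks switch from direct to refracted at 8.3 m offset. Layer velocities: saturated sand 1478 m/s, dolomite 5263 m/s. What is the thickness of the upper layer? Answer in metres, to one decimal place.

3.1 m

x_cross = 2h·√((V₂+V₁)/(V₂−V₁)) → h = x_cross / (2·√((V₂+V₁)/(V₂−V₁))).
√((V₂+V₁)/(V₂−V₁)) = √((5263+1478)/(5263−1478)) = 1.3345.
h = 8.3 / (2·1.3345) = 3.11 m.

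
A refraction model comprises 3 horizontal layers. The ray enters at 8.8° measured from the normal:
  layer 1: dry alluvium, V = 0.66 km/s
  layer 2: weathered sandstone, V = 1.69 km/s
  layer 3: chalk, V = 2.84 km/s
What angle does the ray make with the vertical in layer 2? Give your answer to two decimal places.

23.06°

Ray parameter p = sin 8.8° / 0.66 = 2.3180e-01 s/km.
sin θ_2 = p·V_2 = 2.3180e-01 × 1.69 = 0.3917.
θ_2 = 23.06° from the vertical.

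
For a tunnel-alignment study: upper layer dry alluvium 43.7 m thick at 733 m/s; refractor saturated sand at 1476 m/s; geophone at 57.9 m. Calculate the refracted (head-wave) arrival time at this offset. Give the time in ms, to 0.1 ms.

142.7 ms

θ_c = arcsin(V₁/V₂) = arcsin(733/1476) = 29.78°, cos θ_c = 0.8680.
Intercept time tᵢ = 2h cos θ_c / V₁ = 2·43.7·0.8680/733 = 0.10349 s.
t = x/V₂ + tᵢ = 57.9/1476 + 0.10349 = 0.14272 s.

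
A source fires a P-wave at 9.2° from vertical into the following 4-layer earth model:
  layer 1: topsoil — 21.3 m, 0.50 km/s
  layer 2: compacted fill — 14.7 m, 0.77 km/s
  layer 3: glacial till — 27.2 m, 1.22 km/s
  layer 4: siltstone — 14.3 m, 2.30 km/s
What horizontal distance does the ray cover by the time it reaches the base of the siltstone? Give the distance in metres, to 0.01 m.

34.23 m

p = sin θ₁/V₁ = sin 9.2°/0.50 = 3.1976e-01 s/km is conserved through the stack.
Layer 1: θ = 9.20°; offset = 21.3·tan 9.20° = 3.4498 m.
Layer 2: sin θ = p·0.77 = 0.2462 → θ = 14.25°; offset = 14.7·tan 14.25° = 3.7344 m.
Layer 3: sin θ = p·1.22 = 0.3901 → θ = 22.96°; offset = 27.2·tan 22.96° = 11.5241 m.
Layer 4: sin θ = p·2.30 = 0.7355 → θ = 47.35°; offset = 14.3·tan 47.35° = 15.5215 m.
Summing the layer offsets gives 34.2298 m.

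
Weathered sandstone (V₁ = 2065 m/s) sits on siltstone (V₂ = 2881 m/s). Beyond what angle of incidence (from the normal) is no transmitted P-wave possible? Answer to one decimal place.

Critical incidence: sin θ_c = V₁/V₂ = 2065/2881 = 0.7168.
θ_c = arcsin 0.7168 = 45.79°.

45.8°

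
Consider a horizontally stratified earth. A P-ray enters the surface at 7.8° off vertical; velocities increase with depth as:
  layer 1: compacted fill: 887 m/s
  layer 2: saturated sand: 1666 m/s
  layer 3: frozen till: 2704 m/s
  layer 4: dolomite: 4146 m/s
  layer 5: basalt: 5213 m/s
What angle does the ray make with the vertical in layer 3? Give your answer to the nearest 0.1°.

24.4°

Snell's law across each interface conserves sin θ / V, so sin θ_3 = V_3·sin θ₁/V₁.
sin θ_3 = 2704 × sin 7.8° / 887 = 0.4137.
θ_3 = 24.44° from the vertical.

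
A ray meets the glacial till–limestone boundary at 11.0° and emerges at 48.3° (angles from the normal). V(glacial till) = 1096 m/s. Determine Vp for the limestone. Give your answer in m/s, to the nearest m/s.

sin 11.0° = 0.1908; sin 48.3° = 0.7466.
V₂ = V₁·(sin θ₂/sin θ₁) = 1096·(0.7466/0.1908) = 4288.66 m/s.

4289 m/s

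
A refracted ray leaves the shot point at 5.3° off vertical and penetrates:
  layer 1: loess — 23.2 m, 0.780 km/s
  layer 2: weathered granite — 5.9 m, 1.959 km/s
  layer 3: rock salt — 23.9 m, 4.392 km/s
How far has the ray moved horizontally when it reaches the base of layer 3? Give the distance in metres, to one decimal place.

18.1 m

Ray parameter p = sin 5.3° / 0.780 km/s = 1.1842e-01 s/km.
Layer 1: θ = 5.30°; offset = 23.2·tan 5.30° = 2.152 m.
Layer 2: sin θ = p·1.959 = 0.2320 → θ = 13.41°; offset = 5.9·tan 13.41° = 1.407 m.
Layer 3: sin θ = p·4.392 = 0.5201 → θ = 31.34°; offset = 23.9·tan 31.34° = 14.554 m.
Σ offsets = 18.114 m.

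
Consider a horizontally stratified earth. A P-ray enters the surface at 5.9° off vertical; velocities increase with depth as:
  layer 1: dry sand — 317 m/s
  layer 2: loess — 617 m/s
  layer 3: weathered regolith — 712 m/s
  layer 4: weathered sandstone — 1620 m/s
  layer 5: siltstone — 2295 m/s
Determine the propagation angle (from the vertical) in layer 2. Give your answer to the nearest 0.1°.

11.5°

Snell's law across each interface conserves sin θ / V, so sin θ_2 = V_2·sin θ₁/V₁.
sin θ_2 = 617 × sin 5.9° / 317 = 0.2001.
θ_2 = 11.54° from the vertical.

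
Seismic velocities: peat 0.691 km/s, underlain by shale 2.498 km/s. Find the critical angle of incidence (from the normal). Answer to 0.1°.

16.1°

Critical incidence: sin θ_c = V₁/V₂ = 0.691/2.498 = 0.2766.
θ_c = arcsin 0.2766 = 16.06°.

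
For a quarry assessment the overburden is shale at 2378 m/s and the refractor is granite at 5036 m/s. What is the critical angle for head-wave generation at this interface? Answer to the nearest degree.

At critical incidence the refracted ray runs along the interface (θ₂ = 90°), so sin θ_c = V₁/V₂.
θ_c = arcsin(2378/5036) = arcsin 0.4722 = 28.18°.

28°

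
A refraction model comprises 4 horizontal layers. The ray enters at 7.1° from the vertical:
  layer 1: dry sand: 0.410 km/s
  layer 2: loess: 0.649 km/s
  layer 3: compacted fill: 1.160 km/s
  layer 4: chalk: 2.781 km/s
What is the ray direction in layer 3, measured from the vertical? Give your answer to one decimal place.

20.5°

Ray parameter p = sin 7.1° / 0.410 = 3.0147e-01 s/km.
sin θ_3 = p·V_3 = 3.0147e-01 × 1.160 = 0.3497.
θ_3 = 20.47° from the vertical.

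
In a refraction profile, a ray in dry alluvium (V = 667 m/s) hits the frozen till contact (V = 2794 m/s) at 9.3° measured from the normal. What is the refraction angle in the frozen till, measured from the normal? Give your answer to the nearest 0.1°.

sin θ₁/V₁ = sin θ₂/V₂ ⇒ sin θ₂ = 2794·sin 9.3°/667 = 2794·0.1616/667 = 0.6769.
θ₂ = arcsin 0.6769 = 42.61° from the normal.

42.6°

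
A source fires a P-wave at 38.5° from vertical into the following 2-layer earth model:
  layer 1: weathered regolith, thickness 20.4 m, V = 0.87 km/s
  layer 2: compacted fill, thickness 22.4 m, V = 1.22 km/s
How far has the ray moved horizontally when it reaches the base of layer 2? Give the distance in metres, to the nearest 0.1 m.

Apply Snell's law at each interface; in layer i the horizontal offset is hᵢ·tan θᵢ.
Layer 1: θ = 38.50°; offset = 20.4·tan 38.50° = 16.227 m.
Layer 2: sin θ = 1.22·sin 38.5°/0.87 = 0.8730, θ = 60.80°; offset = 22.4·tan 60.80° = 40.086 m.
Summing the layer offsets gives 56.313 m.

56.3 m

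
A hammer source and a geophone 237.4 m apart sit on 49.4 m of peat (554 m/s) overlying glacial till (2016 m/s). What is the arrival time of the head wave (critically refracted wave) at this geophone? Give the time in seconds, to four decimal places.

t = x/V₂ + 2h·√(V₂²−V₁²)/(V₁V₂).
√(V₂²−V₁²) = √(2016²−554²) = 1938.4 m/s; delay term = 2·49.4·1938.4/(554·2016) = 0.17147 s.
t = 237.4/2016 + 0.17147 = 0.28923 s.

0.2892 s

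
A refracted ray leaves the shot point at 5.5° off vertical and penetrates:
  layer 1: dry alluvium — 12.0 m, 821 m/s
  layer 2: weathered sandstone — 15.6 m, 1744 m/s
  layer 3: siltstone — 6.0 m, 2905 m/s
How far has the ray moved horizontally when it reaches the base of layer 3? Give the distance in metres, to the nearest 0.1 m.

Apply Snell's law at each interface; in layer i the horizontal offset is hᵢ·tan θᵢ.
Layer 1: θ = 5.50°; offset = 12.0·tan 5.50° = 1.155 m.
Layer 2: sin θ = 1744·sin 5.5°/821 = 0.2036, θ = 11.75°; offset = 15.6·tan 11.75° = 3.244 m.
Layer 3: sin θ = 2905·sin 5.5°/821 = 0.3391, θ = 19.82°; offset = 6.0·tan 19.82° = 2.163 m.
Total horizontal offset = 6.563 m.

6.6 m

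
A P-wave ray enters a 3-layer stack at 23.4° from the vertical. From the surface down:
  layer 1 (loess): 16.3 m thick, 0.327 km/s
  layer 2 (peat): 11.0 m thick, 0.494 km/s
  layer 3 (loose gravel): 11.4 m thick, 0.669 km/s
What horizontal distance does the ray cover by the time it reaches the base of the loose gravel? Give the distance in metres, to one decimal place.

p = sin θ₁/V₁ = sin 23.4°/0.327 = 1.2145e+00 s/km is conserved through the stack.
Layer 1: θ = 23.40°; offset = 16.3·tan 23.40° = 7.054 m.
Layer 2: sin θ = p·0.494 = 0.6000 → θ = 36.87°; offset = 11.0·tan 36.87° = 8.249 m.
Layer 3: sin θ = p·0.669 = 0.8125 → θ = 54.34°; offset = 11.4·tan 54.34° = 15.889 m.
Σ offsets = 31.193 m.

31.2 m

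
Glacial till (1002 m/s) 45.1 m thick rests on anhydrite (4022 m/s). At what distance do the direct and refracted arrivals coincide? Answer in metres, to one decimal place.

x_cross = 2h·√((V₂+V₁)/(V₂−V₁)).
(V₂+V₁)/(V₂−V₁) = (4022+1002)/(4022−1002) = 1.6636; √ = 1.2898.
x_cross = 2·45.1·1.2898 = 116.34 m.

116.3 m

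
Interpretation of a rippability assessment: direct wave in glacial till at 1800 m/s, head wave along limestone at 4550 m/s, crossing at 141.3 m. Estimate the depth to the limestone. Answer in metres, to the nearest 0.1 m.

x_cross = 2h·√((V₂+V₁)/(V₂−V₁)) → h = x_cross / (2·√((V₂+V₁)/(V₂−V₁))).
√((V₂+V₁)/(V₂−V₁)) = √((4550+1800)/(4550−1800)) = 1.5196.
h = 141.3 / (2·1.5196) = 46.49 m.

46.5 m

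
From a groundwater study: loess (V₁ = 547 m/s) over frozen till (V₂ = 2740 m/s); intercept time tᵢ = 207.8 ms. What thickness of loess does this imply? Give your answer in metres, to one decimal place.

θ_c = arcsin(547/2740) = 11.52°; cos θ_c = 0.9799.
tᵢ = 2h cos θ_c/V₁ ⇒ h = tᵢ·V₁/(2 cos θ_c) = 0.2078·547/(2·0.9799) = 58.00 m.

58.0 m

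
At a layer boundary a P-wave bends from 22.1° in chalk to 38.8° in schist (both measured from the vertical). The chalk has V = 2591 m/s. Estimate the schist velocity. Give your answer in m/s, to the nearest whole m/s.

sin 22.1° = 0.3762; sin 38.8° = 0.6266.
V₂ = V₁·(sin θ₂/sin θ₁) = 2591·(0.6266/0.3762) = 4315.33 m/s.

4315 m/s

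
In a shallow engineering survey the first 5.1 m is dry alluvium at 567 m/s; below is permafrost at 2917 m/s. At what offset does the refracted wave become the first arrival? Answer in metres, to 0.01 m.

θ_c = arcsin(567/2917) = 11.21°, so cos θ_c = 0.9809 and tᵢ = 2h cos θ_c/V₁ = 0.0176 s.
At crossover x/V₁ = x/V₂ + tᵢ ⇒ x = tᵢ/(1/V₁ − 1/V₂) = 0.01765/(1.7637e-03 − 3.4282e-04) = 12.42 m.

12.42 m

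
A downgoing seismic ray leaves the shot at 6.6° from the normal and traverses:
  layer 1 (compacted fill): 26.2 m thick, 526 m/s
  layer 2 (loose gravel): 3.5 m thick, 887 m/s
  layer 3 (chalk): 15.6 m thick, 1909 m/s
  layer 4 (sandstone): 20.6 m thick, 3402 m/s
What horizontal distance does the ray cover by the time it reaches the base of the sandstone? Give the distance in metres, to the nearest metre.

34 m

p = sin θ₁/V₁ = sin 6.6°/526 = 2.1851e-04 s/m is conserved through the stack.
Layer 1: θ = 6.60°; offset = 26.2·tan 6.60° = 3.031 m.
Layer 2: sin θ = p·887 = 0.1938 → θ = 11.18°; offset = 3.5·tan 11.18° = 0.691 m.
Layer 3: sin θ = p·1909 = 0.4171 → θ = 24.65°; offset = 15.6·tan 24.65° = 7.160 m.
Layer 4: sin θ = p·3402 = 0.7434 → θ = 48.02°; offset = 20.6·tan 48.02° = 22.895 m.
Σ offsets = 33.778 m.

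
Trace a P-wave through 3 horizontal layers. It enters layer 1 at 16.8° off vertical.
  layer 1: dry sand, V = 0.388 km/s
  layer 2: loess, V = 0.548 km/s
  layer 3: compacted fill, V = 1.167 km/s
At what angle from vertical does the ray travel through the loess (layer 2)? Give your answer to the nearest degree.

Snell's law across each interface conserves sin θ / V, so sin θ_2 = V_2·sin θ₁/V₁.
sin θ_2 = 0.548 × sin 16.8° / 0.388 = 0.4082.
θ_2 = arcsin 0.4082 = 24.09°.

24°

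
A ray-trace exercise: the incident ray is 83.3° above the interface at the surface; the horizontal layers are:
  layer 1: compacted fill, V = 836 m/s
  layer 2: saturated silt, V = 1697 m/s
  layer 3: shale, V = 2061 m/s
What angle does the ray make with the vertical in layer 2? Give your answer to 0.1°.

From the normal: θ₁ = 90° − 83.3° = 6.7°.
Ray parameter p = sin 6.7° / 836 = 1.3956e-04 s/m.
sin θ_2 = p·V_2 = 1.3956e-04 × 1697 = 0.2368.
θ_2 = arcsin 0.2368 = 13.70°.

13.7°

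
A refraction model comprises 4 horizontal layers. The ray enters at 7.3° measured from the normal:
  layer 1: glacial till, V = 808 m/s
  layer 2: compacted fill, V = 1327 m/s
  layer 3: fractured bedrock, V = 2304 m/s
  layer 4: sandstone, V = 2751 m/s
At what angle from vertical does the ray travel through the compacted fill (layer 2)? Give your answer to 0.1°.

Ray parameter p = sin 7.3° / 808 = 1.5726e-04 s/m.
sin θ_2 = p·V_2 = 1.5726e-04 × 1327 = 0.2087.
θ_2 = arcsin 0.2087 = 12.05°.

12.0°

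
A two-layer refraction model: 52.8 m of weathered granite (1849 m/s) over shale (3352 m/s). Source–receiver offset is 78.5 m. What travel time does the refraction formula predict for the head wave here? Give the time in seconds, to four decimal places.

0.0711 s

θ_c = arcsin(V₁/V₂) = arcsin(1849/3352) = 33.48°, cos θ_c = 0.8341.
Intercept time tᵢ = 2h cos θ_c / V₁ = 2·52.8·0.8341/1849 = 0.04764 s.
t = x/V₂ + tᵢ = 78.5/3352 + 0.04764 = 0.07106 s.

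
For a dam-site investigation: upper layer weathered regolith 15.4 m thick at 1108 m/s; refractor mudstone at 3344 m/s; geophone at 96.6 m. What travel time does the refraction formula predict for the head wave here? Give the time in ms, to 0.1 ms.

55.1 ms

θ_c = arcsin(V₁/V₂) = arcsin(1108/3344) = 19.35°, cos θ_c = 0.9435.
Intercept time tᵢ = 2h cos θ_c / V₁ = 2·15.4·0.9435/1108 = 0.02623 s.
t = x/V₂ + tᵢ = 96.6/3344 + 0.02623 = 0.05512 s.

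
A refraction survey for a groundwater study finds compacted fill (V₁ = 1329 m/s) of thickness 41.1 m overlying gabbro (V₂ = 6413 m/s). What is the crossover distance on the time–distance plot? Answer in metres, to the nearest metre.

θ_c = arcsin(1329/6413) = 11.96°, so cos θ_c = 0.9783 and tᵢ = 2h cos θ_c/V₁ = 0.0605 s.
At crossover x/V₁ = x/V₂ + tᵢ ⇒ x = tᵢ/(1/V₁ − 1/V₂) = 0.06051/(7.5245e-04 − 1.5593e-04) = 101.44 m.

101 m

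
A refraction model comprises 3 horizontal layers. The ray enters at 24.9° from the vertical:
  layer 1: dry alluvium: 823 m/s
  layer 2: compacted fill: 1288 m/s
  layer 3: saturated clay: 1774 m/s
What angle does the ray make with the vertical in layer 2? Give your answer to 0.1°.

Ray parameter p = sin 24.9° / 823 = 5.1159e-04 s/m.
sin θ_2 = p·V_2 = 5.1159e-04 × 1288 = 0.6589.
θ_2 = arcsin 0.6589 = 41.22°.

41.2°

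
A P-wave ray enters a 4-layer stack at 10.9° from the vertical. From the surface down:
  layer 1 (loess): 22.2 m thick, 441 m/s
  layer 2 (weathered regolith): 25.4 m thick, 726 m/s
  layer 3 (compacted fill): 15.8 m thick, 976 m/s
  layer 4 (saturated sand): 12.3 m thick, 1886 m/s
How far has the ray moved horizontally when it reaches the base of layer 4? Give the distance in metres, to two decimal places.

Ray parameter p = sin 10.9° / 441 m/s = 4.2879e-04 s/m.
Layer 1: θ = 10.90°; offset = 22.2·tan 10.90° = 4.2750 m.
Layer 2: sin θ = p·726 = 0.3113 → θ = 18.14°; offset = 25.4·tan 18.14° = 8.3204 m.
Layer 3: sin θ = p·976 = 0.4185 → θ = 24.74°; offset = 15.8·tan 24.74° = 7.2805 m.
Layer 4: sin θ = p·1886 = 0.8087 → θ = 53.97°; offset = 12.3·tan 53.97° = 16.9099 m.
Summing the layer offsets gives 36.7859 m.

36.79 m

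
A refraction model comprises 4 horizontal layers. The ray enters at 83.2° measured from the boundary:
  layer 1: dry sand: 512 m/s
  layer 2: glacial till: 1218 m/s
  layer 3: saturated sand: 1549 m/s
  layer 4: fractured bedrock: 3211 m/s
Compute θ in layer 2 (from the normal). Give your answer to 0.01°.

From the normal: θ₁ = 90° − 83.2° = 6.8°.
Snell's law across each interface conserves sin θ / V, so sin θ_2 = V_2·sin θ₁/V₁.
sin θ_2 = 1218 × sin 6.8° / 512 = 0.2817.
θ_2 = arcsin 0.2817 = 16.36°.

16.36°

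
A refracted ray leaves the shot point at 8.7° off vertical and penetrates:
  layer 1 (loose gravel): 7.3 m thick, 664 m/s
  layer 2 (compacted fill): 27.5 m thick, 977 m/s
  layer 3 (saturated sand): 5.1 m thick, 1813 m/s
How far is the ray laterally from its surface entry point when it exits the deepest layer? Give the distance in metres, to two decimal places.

9.71 m

Apply Snell's law at each interface; in layer i the horizontal offset is hᵢ·tan θᵢ.
Layer 1: θ = 8.70°; offset = 7.3·tan 8.70° = 1.1171 m.
Layer 2: sin θ = 977·sin 8.7°/664 = 0.2226, θ = 12.86°; offset = 27.5·tan 12.86° = 6.2779 m.
Layer 3: sin θ = 1813·sin 8.7°/664 = 0.4130, θ = 24.39°; offset = 5.1·tan 24.39° = 2.3128 m.
Summing the layer offsets gives 9.7078 m.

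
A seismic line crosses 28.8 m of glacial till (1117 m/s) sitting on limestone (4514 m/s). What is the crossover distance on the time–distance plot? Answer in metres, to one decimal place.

x_cross = 2h·√((V₂+V₁)/(V₂−V₁)).
(V₂+V₁)/(V₂−V₁) = (4514+1117)/(4514−1117) = 1.6576; √ = 1.2875.
x_cross = 2·28.8·1.2875 = 74.16 m.

74.2 m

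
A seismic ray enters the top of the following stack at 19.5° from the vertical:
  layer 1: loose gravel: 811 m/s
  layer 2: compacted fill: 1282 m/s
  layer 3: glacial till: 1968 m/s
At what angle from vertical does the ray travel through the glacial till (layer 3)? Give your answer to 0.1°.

54.1°

Snell's law across each interface conserves sin θ / V, so sin θ_3 = V_3·sin θ₁/V₁.
sin θ_3 = 1968 × sin 19.5° / 811 = 0.8100.
θ_3 = 54.10° from the vertical.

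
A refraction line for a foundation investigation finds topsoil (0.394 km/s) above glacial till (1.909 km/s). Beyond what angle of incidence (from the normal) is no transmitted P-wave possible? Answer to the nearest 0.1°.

11.9°

At critical incidence the refracted ray runs along the interface (θ₂ = 90°), so sin θ_c = V₁/V₂.
θ_c = arcsin(0.394/1.909) = arcsin 0.2064 = 11.91°.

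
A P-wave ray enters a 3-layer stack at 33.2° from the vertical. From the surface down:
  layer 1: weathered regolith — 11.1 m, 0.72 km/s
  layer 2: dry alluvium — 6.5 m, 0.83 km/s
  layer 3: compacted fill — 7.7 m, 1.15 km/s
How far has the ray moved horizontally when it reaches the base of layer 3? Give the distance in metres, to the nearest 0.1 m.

26.4 m

Apply Snell's law at each interface; in layer i the horizontal offset is hᵢ·tan θᵢ.
Layer 1: θ = 33.20°; offset = 11.1·tan 33.20° = 7.264 m.
Layer 2: sin θ = 0.83·sin 33.2°/0.72 = 0.6312, θ = 39.14°; offset = 6.5·tan 39.14° = 5.290 m.
Layer 3: sin θ = 1.15·sin 33.2°/0.72 = 0.8746, θ = 61.00°; offset = 7.7·tan 61.00° = 13.888 m.
Summing the layer offsets gives 26.442 m.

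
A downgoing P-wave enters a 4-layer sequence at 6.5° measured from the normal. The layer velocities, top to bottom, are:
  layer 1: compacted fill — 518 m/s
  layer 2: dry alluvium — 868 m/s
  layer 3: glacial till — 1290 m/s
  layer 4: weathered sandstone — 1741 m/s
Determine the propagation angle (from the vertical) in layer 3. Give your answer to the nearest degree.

Snell's law across each interface conserves sin θ / V, so sin θ_3 = V_3·sin θ₁/V₁.
sin θ_3 = 1290 × sin 6.5° / 518 = 0.2819.
θ_3 = arcsin 0.2819 = 16.37°.

16°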